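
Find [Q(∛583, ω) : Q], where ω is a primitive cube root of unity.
[Q(∛583, ω) : Q] = 6

[Q(∛583):Q] = 3 (min poly x^3 - 583, irreducible since 583 is not a perfect cube). [Q(ω):Q] = 2 (min poly x^2 + x + 1). Since Q(∛583) ⊂ R and ω ∉ R, we have ω ∉ Q(∛583), so x^2 + x + 1 remains irreducible over Q(∛583) and [Q(∛583, ω) : Q(∛583)] = 2. By the tower law, [Q(∛583, ω) : Q] = 3 · 2 = 6. (In fact Q(∛583, ω) is the splitting field of x^3 - 583 over Q.)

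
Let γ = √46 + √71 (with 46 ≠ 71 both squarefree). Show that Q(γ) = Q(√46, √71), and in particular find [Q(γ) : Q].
[Q(γ) : Q] = 4 (equivalently, Q(γ) = Q(√46, √71))

Obviously Q(γ) ⊆ Q(√46, √71), and [Q(√46, √71):Q] = 4 (since 46, 71 are distinct squarefree integers > 1 with 3266 not a perfect square). To show equality we compute the minimal polynomial of γ. From γ = √46 + √71: γ^2 = 46 + 2√(3266) + 71 = 117 + 2√(3266), so γ^2 - 117 = 2√(3266); squaring, (γ^2 - 117)^2 = 4·3266, i.e. γ^4 - 234γ^2 + 13689 - 13064 = 0, i.e. γ^4 - 234γ^2 + 625 = 0. So γ is a root of x^4 - 234x^2 + 625. This polynomial is irreducible over Q: it has no rational root (each ±√46 ± √71 is irrational), and any factorization into two quadratics over Q would force √(3266) ∈ Q (pairing opposite roots) or √46, √71 ∈ Q (other pairings), all impossible. Hence [Q(γ):Q] = 4 = [Q(√46, √71):Q], so Q(γ) = Q(√46, √71).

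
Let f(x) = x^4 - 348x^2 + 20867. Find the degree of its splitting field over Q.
[K : Q] = 4

Solving the quadratic in x^2: x^2 = (348 ± √(348^2 - 4·20867))/2 = (348 ± √37636)/2 = (348 ± 194)/2, giving x^2 = 77 or x^2 = 271. So f(x) = (x^2 - 77)(x^2 - 271) and the roots of f are ±√77, ±√271. Hence the splitting field is K = Q(√77, √271). Since 77 and 271 are distinct squarefree integers > 1, their product 20867 is not a perfect square, so √271 ∉ Q(√77). By the tower law [K:Q] = [Q(√77,√271):Q(√77)] · [Q(√77):Q] = 2 · 2 = 4.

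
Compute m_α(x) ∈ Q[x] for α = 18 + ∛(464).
m_α(x) = x^3 - 54x^2 + 972x - 6296

Set β = α - 18 = ∛(464), so β^3 = 464. Then (α - 18)^3 - 464 = 0, i.e. α is a root of g(x) = (x - 18)^3 - 464 = x^3 - 54x^2 + 972x - 6296. Since g(x) = h(x - 18) where h(x) = x^3 - 464, and h is irreducible over Q (because 464 is not a perfect cube, so h has no rational root, and a monic cubic with no rational root is irreducible), g is also irreducible (irreducibility is preserved under the substitution x → x - 18). Hence m_α(x) = x^3 - 54x^2 + 972x - 6296.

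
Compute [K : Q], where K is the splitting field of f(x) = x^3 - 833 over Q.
[K : Q] = 6

The roots of x^3 - 833 are ∛833, ω∛833, ω^2∛833 where ω = e^(2πi/3) is a primitive cube root of unity, so K = Q(∛833, ω). Now [Q(∛833):Q] = 3 (since 833 is not a perfect cube, x^3 - 833 is irreducible) and [Q(ω):Q] = 2. Both 2 and 3 divide [K:Q], and [K:Q] ≤ 3·2 = 6, so [K:Q] = 6. (Equivalently: Q(∛833) ⊂ R but ω ∉ R, so [K : Q(∛833)] = 2.)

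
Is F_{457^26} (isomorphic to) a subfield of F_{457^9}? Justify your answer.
No: F_{457^26} is not a subfield of F_{457^9}

F_{p^m} embeds in F_{p^n} iff m | n. Here 26 ∤ 9 (since 9 = 0·26 + 9 with remainder 9 ≠ 0), so F_{457^26} is not a subfield of F_{457^9}. Equivalently: if it were, the tower law would give 26 = [F_{457^26}:F_457] dividing [F_{457^9}:F_457] = 9, contradiction.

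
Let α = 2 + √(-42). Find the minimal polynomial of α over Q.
m_α(x) = x^2 - 4x + 46

From α - 2 = √(-42), squaring gives (α - 2)^2 = -42, i.e. α^2 - 4α + 4 = -42, so α^2 - 4α + 46 = 0. The discriminant of x^2 - 4x + 46 is (-4)^2 - 4·(46) = 16 - 184 = -168, and 4·(-42) is not a perfect square in Q since -42 is squarefree and ≠ 1. Hence x^2 - 4x + 46 is irreducible over Q and is the minimal polynomial of α.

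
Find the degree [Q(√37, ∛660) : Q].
[Q(√37, ∛660) : Q] = 6

Let L = Q(√37, ∛660). Since Q(√37) ⊂ L and [Q(√37):Q] = 2, the tower law gives 2 | [L:Q]. Likewise Q(∛660) ⊂ L with [Q(∛660):Q] = 3 (because 660 is not a perfect cube), so 3 | [L:Q]. As gcd(2,3) = 1, [L:Q] is divisible by 6. Conversely L is generated over Q by √37 and ∛660, so [L:Q] ≤ 2·3 = 6. Therefore [Q(√37, ∛660) : Q] = 6.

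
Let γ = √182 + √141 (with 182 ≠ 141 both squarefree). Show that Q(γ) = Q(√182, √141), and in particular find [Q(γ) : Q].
[Q(γ) : Q] = 4 (equivalently, Q(γ) = Q(√182, √141))

Obviously Q(γ) ⊆ Q(√182, √141), and [Q(√182, √141):Q] = 4 (since 182, 141 are distinct squarefree integers > 1 with 25662 not a perfect square). To show equality we compute the minimal polynomial of γ. From γ = √182 + √141: γ^2 = 182 + 2√(25662) + 141 = 323 + 2√(25662), so γ^2 - 323 = 2√(25662); squaring, (γ^2 - 323)^2 = 4·25662, i.e. γ^4 - 646γ^2 + 104329 - 102648 = 0, i.e. γ^4 - 646γ^2 + 1681 = 0. So γ is a root of x^4 - 646x^2 + 1681. This polynomial is irreducible over Q: it has no rational root (each ±√182 ± √141 is irrational), and any factorization into two quadratics over Q would force √(25662) ∈ Q (pairing opposite roots) or √182, √141 ∈ Q (other pairings), all impossible. Hence [Q(γ):Q] = 4 = [Q(√182, √141):Q], so Q(γ) = Q(√182, √141).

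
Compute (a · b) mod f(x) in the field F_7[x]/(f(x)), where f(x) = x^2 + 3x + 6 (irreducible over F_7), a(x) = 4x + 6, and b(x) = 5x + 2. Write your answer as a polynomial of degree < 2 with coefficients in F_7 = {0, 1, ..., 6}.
a · b ≡ 6x + 4 (mod f(x))

Multiply in F_7[x]: a(x)·b(x) = (4x + 6)·(5x + 2) = 6x^2 + 3x + 5. This has degree ≥ 2, so divide by f(x) over F_7: 6x^2 + 3x + 5 = (6)·(x^2 + 3x + 6) + (6x + 4). Hence a·b ≡ 6x + 4 (mod f). (F_7[x]/(f) is a field with 7^2 = 49 elements since f is irreducible of degree 2.)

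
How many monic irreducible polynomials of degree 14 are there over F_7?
There are 48444446376 monic irreducible polynomials of degree 14 over F_7

Each element of F_{7^14} that lies in no proper subfield is a root of exactly one monic irreducible of degree 14 over F_7, and each such polynomial has 14 distinct roots in F_{7^14}. By Möbius inversion the count is N_7(14) = (1/14) Σ_{d|14} μ(14/d) · 7^d = (1/14)(μ(14)·7^1 + μ(7)·7^2 + μ(2)·7^7 + μ(1)·7^14) = 678222249264/14 = 48444446376.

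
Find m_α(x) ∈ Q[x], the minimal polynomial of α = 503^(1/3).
m_α(x) = x^3 - 503

α satisfies α^3 = 503, so x^3 - 503 annihilates α. By the rational root test, a rational root p/q (in lowest terms) of x^3 - 503 would satisfy p^3 = 503 q^3, forcing q = 1 and p^3 = 503; but 503 is not a perfect cube, contradiction. A monic cubic over Q with no rational root is irreducible (any nontrivial factorization would include a linear factor). Hence x^3 - 503 is the minimal polynomial of α, and in particular [Q(α):Q] = 3.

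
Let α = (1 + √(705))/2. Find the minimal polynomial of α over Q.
m_α(x) = x^2 - x - 176

From 2α - 1 = √(705), squaring gives (2α - 1)^2 = 705, i.e. 4α^2 - 4α + 1 = 705, so α^2 - α + (1 - 705)/4 = 0. Since 705 ≡ 1 (mod 4), (1 - 705)/4 = -176 ∈ Z. The polynomial x^2 - x - 176 has discriminant 1 - 4·(-176) = 705, which is not a perfect square in Q (d = 705 is squarefree and ≠ 1), so x^2 - x - 176 is irreducible over Q. It is the minimal polynomial of α.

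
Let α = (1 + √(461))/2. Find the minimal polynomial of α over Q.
m_α(x) = x^2 - x - 115

From 2α - 1 = √(461), squaring gives (2α - 1)^2 = 461, i.e. 4α^2 - 4α + 1 = 461, so α^2 - α + (1 - 461)/4 = 0. Since 461 ≡ 1 (mod 4), (1 - 461)/4 = -115 ∈ Z. The polynomial x^2 - x - 115 has discriminant 1 - 4·(-115) = 461, which is not a perfect square in Q (d = 461 is squarefree and ≠ 1), so x^2 - x - 115 is irreducible over Q. It is the minimal polynomial of α.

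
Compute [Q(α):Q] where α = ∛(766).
[Q(α):Q] = 3

The minimal polynomial of α is x^3 - 766, irreducible over Q since 766 is not a perfect cube (so x^3 - 766 has no rational root). Hence [Q(α):Q] = deg(m_α) = 3.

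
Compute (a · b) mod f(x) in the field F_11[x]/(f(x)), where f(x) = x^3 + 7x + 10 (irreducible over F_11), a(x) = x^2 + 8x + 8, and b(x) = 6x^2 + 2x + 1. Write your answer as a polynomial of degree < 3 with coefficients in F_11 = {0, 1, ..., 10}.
a · b ≡ x^2 + 10x + 3 (mod f(x))

Multiply in F_11[x]: a(x)·b(x) = (x^2 + 8x + 8)·(6x^2 + 2x + 1) = 6x^4 + 6x^3 + 10x^2 + 2x + 8. This has degree ≥ 3, so divide by f(x) over F_11: 6x^4 + 6x^3 + 10x^2 + 2x + 8 = (6x + 6)·(x^3 + 7x + 10) + (x^2 + 10x + 3). Hence a·b ≡ x^2 + 10x + 3 (mod f). (F_11[x]/(f) is a field with 11^3 = 1331 elements since f is irreducible of degree 3.)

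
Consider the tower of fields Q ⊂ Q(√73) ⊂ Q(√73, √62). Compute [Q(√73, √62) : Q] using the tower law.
[Q(√73, √62) : Q] = 4

[Q(√73):Q] = 2 (min poly x^2 - 73, irreducible since 73 is squarefree > 1). For the top step, suppose √62 ∈ Q(√73), say √62 = c + d√73 with c, d ∈ Q. Squaring: 62 = c^2 + 73d^2 + 2cd√73. Since √73 ∉ Q this forces 2cd = 0. If d = 0 then √62 = c ∈ Q, contradicting 62 squarefree > 1. If c = 0 then 62 = 73d^2, so 73·62 = (73d)^2 is a perfect square in Q — but 73·62 = 4526 is not a perfect square (since 73 and 62 are distinct squarefree integers). Contradiction. Hence √62 ∉ Q(√73), so x^2 - 62 stays irreducible over Q(√73) and [Q(√73, √62) : Q(√73)] = 2. By the tower law, [Q(√73, √62) : Q] = 2 · 2 = 4.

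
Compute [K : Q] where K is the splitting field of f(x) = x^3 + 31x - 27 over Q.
[K : Q] = 6

By the rational root test, any rational root of the monic integer polynomial f(x) = x^3 + 31x - 27 must be an integer dividing the constant term -27, i.e. one of ±{1, 3, 9, 27}. Evaluating: f(1) = 5, f(-1) = -59, f(3) = 93, f(-3) = -147, f(9) = 981, f(-9) = -1035, f(27) = 20493, f(-27) = -20547; none is 0, so f has no rational root and is therefore irreducible over Q (a cubic with no linear factor over a field is irreducible). For an irreducible cubic, the Galois group is A_3 or S_3 according as the discriminant disc(f) = -4a^3 - 27b^2 = -4·(31)^3 - 27·(-27)^2 = -138847 is or is not a square in Q. Here disc(f) = -138847 is not a perfect square in Q, so the Galois group of f over Q is not contained in A_3 and must be all of S_3. The splitting field has degree |S_3| = 6 over Q, so [K : Q] = 6.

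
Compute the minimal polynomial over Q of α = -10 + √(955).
m_α(x) = x^2 + 20x - 855

From α + 10 = √(955), squaring gives (α + 10)^2 = 955, i.e. α^2 + 20α + 100 = 955, so α^2 + 20α - 855 = 0. The discriminant of x^2 + 20x - 855 is (20)^2 - 4·(-855) = 400 + 3420 = 3820, and 4·(955) is not a perfect square in Q since 955 is squarefree and ≠ 1. Hence x^2 + 20x - 855 is irreducible over Q and is the minimal polynomial of α.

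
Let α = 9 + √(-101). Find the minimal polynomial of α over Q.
m_α(x) = x^2 - 18x + 182

From α - 9 = √(-101), squaring gives (α - 9)^2 = -101, i.e. α^2 - 18α + 81 = -101, so α^2 - 18α + 182 = 0. The discriminant of x^2 - 18x + 182 is (-18)^2 - 4·(182) = 324 - 728 = -404, and 4·(-101) is not a perfect square in Q since -101 is squarefree and ≠ 1. Hence x^2 - 18x + 182 is irreducible over Q and is the minimal polynomial of α.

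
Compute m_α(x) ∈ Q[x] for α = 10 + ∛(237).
m_α(x) = x^3 - 30x^2 + 300x - 1237

Set β = α - 10 = ∛(237), so β^3 = 237. Then (α - 10)^3 - 237 = 0, i.e. α is a root of g(x) = (x - 10)^3 - 237 = x^3 - 30x^2 + 300x - 1237. Since g(x) = h(x - 10) where h(x) = x^3 - 237, and h is irreducible over Q (because 237 is not a perfect cube, so h has no rational root, and a monic cubic with no rational root is irreducible), g is also irreducible (irreducibility is preserved under the substitution x → x - 10). Hence m_α(x) = x^3 - 30x^2 + 300x - 1237.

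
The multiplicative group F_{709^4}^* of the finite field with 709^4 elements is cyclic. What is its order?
|F_{709^4}^*| = 252688187760

F_{709^4} has 709^4 = 252688187761 elements; its multiplicative group consists of all nonzero elements, so |F_{709^4}^*| = 252688187761 - 1 = 252688187760. (It is cyclic since any finite subgroup of the multiplicative group of a field is cyclic.)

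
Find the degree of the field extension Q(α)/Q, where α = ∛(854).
[Q(α):Q] = 3

The minimal polynomial of α is x^3 - 854, irreducible over Q since 854 is not a perfect cube (so x^3 - 854 has no rational root). Hence [Q(α):Q] = deg(m_α) = 3.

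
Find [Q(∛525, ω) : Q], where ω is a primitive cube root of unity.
[Q(∛525, ω) : Q] = 6

[Q(∛525):Q] = 3 (min poly x^3 - 525, irreducible since 525 is not a perfect cube). [Q(ω):Q] = 2 (min poly x^2 + x + 1). Since Q(∛525) ⊂ R and ω ∉ R, we have ω ∉ Q(∛525), so x^2 + x + 1 remains irreducible over Q(∛525) and [Q(∛525, ω) : Q(∛525)] = 2. By the tower law, [Q(∛525, ω) : Q] = 3 · 2 = 6. (In fact Q(∛525, ω) is the splitting field of x^3 - 525 over Q.)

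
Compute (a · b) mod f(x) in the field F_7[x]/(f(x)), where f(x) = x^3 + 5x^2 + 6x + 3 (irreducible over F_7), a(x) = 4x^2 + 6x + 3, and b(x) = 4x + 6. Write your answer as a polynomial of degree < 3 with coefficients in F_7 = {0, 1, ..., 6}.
a · b ≡ 3x^2 + x + 5 (mod f(x))

Multiply in F_7[x]: a(x)·b(x) = (4x^2 + 6x + 3)·(4x + 6) = 2x^3 + 6x^2 + 6x + 4. This has degree ≥ 3, so divide by f(x) over F_7: 2x^3 + 6x^2 + 6x + 4 = (2)·(x^3 + 5x^2 + 6x + 3) + (3x^2 + x + 5). Hence a·b ≡ 3x^2 + x + 5 (mod f). (F_7[x]/(f) is a field with 7^3 = 343 elements since f is irreducible of degree 3.)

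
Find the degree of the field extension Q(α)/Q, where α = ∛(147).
[Q(α):Q] = 3

The minimal polynomial of α is x^3 - 147, irreducible over Q since 147 is not a perfect cube (so x^3 - 147 has no rational root). Hence [Q(α):Q] = deg(m_α) = 3.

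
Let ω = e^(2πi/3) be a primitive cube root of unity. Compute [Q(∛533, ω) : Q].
[Q(∛533, ω) : Q] = 6

[Q(∛533):Q] = 3 (min poly x^3 - 533, irreducible since 533 is not a perfect cube). [Q(ω):Q] = 2 (min poly x^2 + x + 1). Since Q(∛533) ⊂ R and ω ∉ R, we have ω ∉ Q(∛533), so x^2 + x + 1 remains irreducible over Q(∛533) and [Q(∛533, ω) : Q(∛533)] = 2. By the tower law, [Q(∛533, ω) : Q] = 3 · 2 = 6. (In fact Q(∛533, ω) is the splitting field of x^3 - 533 over Q.)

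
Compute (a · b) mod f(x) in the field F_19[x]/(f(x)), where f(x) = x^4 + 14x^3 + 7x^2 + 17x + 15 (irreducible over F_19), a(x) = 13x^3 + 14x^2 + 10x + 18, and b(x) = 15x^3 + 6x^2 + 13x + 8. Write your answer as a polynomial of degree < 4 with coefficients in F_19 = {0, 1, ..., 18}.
a · b ≡ 6x^3 + 5x^2 + 17x + 10 (mod f(x))

Multiply in F_19[x]: a(x)·b(x) = (13x^3 + 14x^2 + 10x + 18)·(15x^3 + 6x^2 + 13x + 8) = 5x^6 + 3x^5 + 4x^4 + 8x^3 + 8x^2 + 10x + 11. This has degree ≥ 4, so divide by f(x) over F_19: 5x^6 + 3x^5 + 4x^4 + 8x^3 + 8x^2 + 10x + 11 = (5x^2 + 9x + 14)·(x^4 + 14x^3 + 7x^2 + 17x + 15) + (6x^3 + 5x^2 + 17x + 10). Hence a·b ≡ 6x^3 + 5x^2 + 17x + 10 (mod f). (F_19[x]/(f) is a field with 19^4 = 130321 elements since f is irreducible of degree 4.)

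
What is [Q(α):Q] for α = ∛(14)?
[Q(α):Q] = 3

The minimal polynomial of α is x^3 - 14, irreducible over Q since 14 is not a perfect cube (so x^3 - 14 has no rational root). Hence [Q(α):Q] = deg(m_α) = 3.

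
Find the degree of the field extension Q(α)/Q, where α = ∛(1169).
[Q(α):Q] = 3

The minimal polynomial of α is x^3 - 1169, irreducible over Q since 1169 is not a perfect cube (so x^3 - 1169 has no rational root). Hence [Q(α):Q] = deg(m_α) = 3.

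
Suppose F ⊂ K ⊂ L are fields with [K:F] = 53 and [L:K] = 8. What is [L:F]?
[L:F] = 424

The tower law says that for any tower of field extensions F ⊂ K ⊂ L with finite degrees, [L:F] = [L:K] · [K:F]. Here this gives [L:F] = 8 · 53 = 424.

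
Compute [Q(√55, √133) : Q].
[Q(√55, √133) : Q] = 4

[Q(√55):Q] = 2 (min poly x^2 - 55, irreducible since 55 is squarefree > 1). For the top step, suppose √133 ∈ Q(√55), say √133 = c + d√55 with c, d ∈ Q. Squaring: 133 = c^2 + 55d^2 + 2cd√55. Since √55 ∉ Q this forces 2cd = 0. If d = 0 then √133 = c ∈ Q, contradicting 133 squarefree > 1. If c = 0 then 133 = 55d^2, so 55·133 = (55d)^2 is a perfect square in Q — but 55·133 = 7315 is not a perfect square (since 55 and 133 are distinct squarefree integers). Contradiction. Hence √133 ∉ Q(√55), so x^2 - 133 stays irreducible over Q(√55) and [Q(√55, √133) : Q(√55)] = 2. By the tower law, [Q(√55, √133) : Q] = 2 · 2 = 4.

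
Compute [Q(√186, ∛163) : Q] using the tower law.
[Q(√186, ∛163) : Q] = 6

Let L = Q(√186, ∛163). Since Q(√186) ⊂ L and [Q(√186):Q] = 2, the tower law gives 2 | [L:Q]. Likewise Q(∛163) ⊂ L with [Q(∛163):Q] = 3 (because 163 is not a perfect cube), so 3 | [L:Q]. As gcd(2,3) = 1, [L:Q] is divisible by 6. Conversely L is generated over Q by √186 and ∛163, so [L:Q] ≤ 2·3 = 6. Therefore [Q(√186, ∛163) : Q] = 6.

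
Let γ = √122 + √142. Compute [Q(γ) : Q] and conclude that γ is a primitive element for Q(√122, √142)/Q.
[Q(γ) : Q] = 4 (equivalently, Q(γ) = Q(√122, √142))

Obviously Q(γ) ⊆ Q(√122, √142), and [Q(√122, √142):Q] = 4 (since 122, 142 are distinct squarefree integers > 1 with 17324 not a perfect square). To show equality we compute the minimal polynomial of γ. From γ = √122 + √142: γ^2 = 122 + 2√(17324) + 142 = 264 + 2√(17324), so γ^2 - 264 = 2√(17324); squaring, (γ^2 - 264)^2 = 4·17324, i.e. γ^4 - 528γ^2 + 69696 - 69296 = 0, i.e. γ^4 - 528γ^2 + 400 = 0. So γ is a root of x^4 - 528x^2 + 400. This polynomial is irreducible over Q: it has no rational root (each ±√122 ± √142 is irrational), and any factorization into two quadratics over Q would force √(17324) ∈ Q (pairing opposite roots) or √122, √142 ∈ Q (other pairings), all impossible. Hence [Q(γ):Q] = 4 = [Q(√122, √142):Q], so Q(γ) = Q(√122, √142).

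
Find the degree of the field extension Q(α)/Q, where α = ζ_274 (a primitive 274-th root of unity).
[Q(α):Q] = 136

The minimal polynomial of ζ_274 over Q is the 274-th cyclotomic polynomial Φ_274(x), which is irreducible over Q and has degree φ(274) = 136. Hence [Q(α):Q] = φ(274) = 136.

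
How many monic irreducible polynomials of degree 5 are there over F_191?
There are 50838980352 monic irreducible polynomials of degree 5 over F_191

Each element of F_{191^5} that lies in no proper subfield is a root of exactly one monic irreducible of degree 5 over F_191, and each such polynomial has 5 distinct roots in F_{191^5}. By Möbius inversion the count is N_191(5) = (1/5) Σ_{d|5} μ(5/d) · 191^d = (1/5)(μ(5)·191^1 + μ(1)·191^5) = 254194901760/5 = 50838980352.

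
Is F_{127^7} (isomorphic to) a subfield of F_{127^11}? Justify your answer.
No: F_{127^7} is not a subfield of F_{127^11}

F_{p^m} embeds in F_{p^n} iff m | n. Here 7 ∤ 11 (since 11 = 1·7 + 4 with remainder 4 ≠ 0), so F_{127^7} is not a subfield of F_{127^11}. Equivalently: if it were, the tower law would give 7 = [F_{127^7}:F_127] dividing [F_{127^11}:F_127] = 11, contradiction.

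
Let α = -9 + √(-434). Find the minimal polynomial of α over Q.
m_α(x) = x^2 + 18x + 515

From α + 9 = √(-434), squaring gives (α + 9)^2 = -434, i.e. α^2 + 18α + 81 = -434, so α^2 + 18α + 515 = 0. The discriminant of x^2 + 18x + 515 is (18)^2 - 4·(515) = 324 - 2060 = -1736, and 4·(-434) is not a perfect square in Q since -434 is squarefree and ≠ 1. Hence x^2 + 18x + 515 is irreducible over Q and is the minimal polynomial of α.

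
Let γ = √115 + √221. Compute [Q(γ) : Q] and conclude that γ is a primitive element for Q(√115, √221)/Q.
[Q(γ) : Q] = 4 (equivalently, Q(γ) = Q(√115, √221))

Obviously Q(γ) ⊆ Q(√115, √221), and [Q(√115, √221):Q] = 4 (since 115, 221 are distinct squarefree integers > 1 with 25415 not a perfect square). To show equality we compute the minimal polynomial of γ. From γ = √115 + √221: γ^2 = 115 + 2√(25415) + 221 = 336 + 2√(25415), so γ^2 - 336 = 2√(25415); squaring, (γ^2 - 336)^2 = 4·25415, i.e. γ^4 - 672γ^2 + 112896 - 101660 = 0, i.e. γ^4 - 672γ^2 + 11236 = 0. So γ is a root of x^4 - 672x^2 + 11236. This polynomial is irreducible over Q: it has no rational root (each ±√115 ± √221 is irrational), and any factorization into two quadratics over Q would force √(25415) ∈ Q (pairing opposite roots) or √115, √221 ∈ Q (other pairings), all impossible. Hence [Q(γ):Q] = 4 = [Q(√115, √221):Q], so Q(γ) = Q(√115, √221).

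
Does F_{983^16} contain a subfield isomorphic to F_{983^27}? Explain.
No: F_{983^27} is not a subfield of F_{983^16}

F_{p^m} embeds in F_{p^n} iff m | n. Here 27 ∤ 16 (since 16 = 0·27 + 16 with remainder 16 ≠ 0), so F_{983^27} is not a subfield of F_{983^16}. Equivalently: if it were, the tower law would give 27 = [F_{983^27}:F_983] dividing [F_{983^16}:F_983] = 16, contradiction.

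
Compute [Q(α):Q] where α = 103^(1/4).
[Q(α):Q] = 4

α is a root of x^4 - 103. By Eisenstein's criterion at the prime p = 103 (which divides the constant term 103 but p^2 = 10609 does not, since 103 is squarefree), x^4 - 103 is irreducible over Q. Hence [Q(α):Q] = 4.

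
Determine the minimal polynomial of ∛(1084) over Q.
m_α(x) = x^3 - 1084

α satisfies α^3 = 1084, so x^3 - 1084 annihilates α. By the rational root test, a rational root p/q (in lowest terms) of x^3 - 1084 would satisfy p^3 = 1084 q^3, forcing q = 1 and p^3 = 1084; but 1084 is not a perfect cube, contradiction. A monic cubic over Q with no rational root is irreducible (any nontrivial factorization would include a linear factor). Hence x^3 - 1084 is the minimal polynomial of α, and in particular [Q(α):Q] = 3.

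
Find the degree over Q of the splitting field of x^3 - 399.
[K : Q] = 6

The roots of x^3 - 399 are ∛399, ω∛399, ω^2∛399 where ω = e^(2πi/3) is a primitive cube root of unity, so K = Q(∛399, ω). Now [Q(∛399):Q] = 3 (since 399 is not a perfect cube, x^3 - 399 is irreducible) and [Q(ω):Q] = 2. Both 2 and 3 divide [K:Q], and [K:Q] ≤ 3·2 = 6, so [K:Q] = 6. (Equivalently: Q(∛399) ⊂ R but ω ∉ R, so [K : Q(∛399)] = 2.)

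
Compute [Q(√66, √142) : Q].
[Q(√66, √142) : Q] = 4

[Q(√66):Q] = 2 (min poly x^2 - 66, irreducible since 66 is squarefree > 1). For the top step, suppose √142 ∈ Q(√66), say √142 = c + d√66 with c, d ∈ Q. Squaring: 142 = c^2 + 66d^2 + 2cd√66. Since √66 ∉ Q this forces 2cd = 0. If d = 0 then √142 = c ∈ Q, contradicting 142 squarefree > 1. If c = 0 then 142 = 66d^2, so 66·142 = (66d)^2 is a perfect square in Q — but 66·142 = 9372 is not a perfect square (since 66 and 142 are distinct squarefree integers). Contradiction. Hence √142 ∉ Q(√66), so x^2 - 142 stays irreducible over Q(√66) and [Q(√66, √142) : Q(√66)] = 2. By the tower law, [Q(√66, √142) : Q] = 2 · 2 = 4.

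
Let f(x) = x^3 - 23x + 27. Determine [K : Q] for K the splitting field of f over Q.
[K : Q] = 6

By the rational root test, any rational root of the monic integer polynomial f(x) = x^3 - 23x + 27 must be an integer dividing the constant term 27, i.e. one of ±{1, 3, 9, 27}. Evaluating: f(1) = 5, f(-1) = 49, f(3) = -15, f(-3) = 69, f(9) = 549, f(-9) = -495, f(27) = 19089, f(-27) = -19035; none is 0, so f has no rational root and is therefore irreducible over Q (a cubic with no linear factor over a field is irreducible). For an irreducible cubic, the Galois group is A_3 or S_3 according as the discriminant disc(f) = -4a^3 - 27b^2 = -4·(-23)^3 - 27·(27)^2 = 28985 is or is not a square in Q. Here disc(f) = 28985 is not a perfect square in Q, so the Galois group of f over Q is not contained in A_3 and must be all of S_3. The splitting field has degree |S_3| = 6 over Q, so [K : Q] = 6.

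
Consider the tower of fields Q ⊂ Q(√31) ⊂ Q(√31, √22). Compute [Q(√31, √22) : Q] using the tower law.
[Q(√31, √22) : Q] = 4

[Q(√31):Q] = 2 (min poly x^2 - 31, irreducible since 31 is squarefree > 1). For the top step, suppose √22 ∈ Q(√31), say √22 = c + d√31 with c, d ∈ Q. Squaring: 22 = c^2 + 31d^2 + 2cd√31. Since √31 ∉ Q this forces 2cd = 0. If d = 0 then √22 = c ∈ Q, contradicting 22 squarefree > 1. If c = 0 then 22 = 31d^2, so 31·22 = (31d)^2 is a perfect square in Q — but 31·22 = 682 is not a perfect square (since 31 and 22 are distinct squarefree integers). Contradiction. Hence √22 ∉ Q(√31), so x^2 - 22 stays irreducible over Q(√31) and [Q(√31, √22) : Q(√31)] = 2. By the tower law, [Q(√31, √22) : Q] = 2 · 2 = 4.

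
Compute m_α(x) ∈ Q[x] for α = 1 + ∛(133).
m_α(x) = x^3 - 3x^2 + 3x - 134

Set β = α - 1 = ∛(133), so β^3 = 133. Then (α - 1)^3 - 133 = 0, i.e. α is a root of g(x) = (x - 1)^3 - 133 = x^3 - 3x^2 + 3x - 134. Since g(x) = h(x - 1) where h(x) = x^3 - 133, and h is irreducible over Q (because 133 is not a perfect cube, so h has no rational root, and a monic cubic with no rational root is irreducible), g is also irreducible (irreducibility is preserved under the substitution x → x - 1). Hence m_α(x) = x^3 - 3x^2 + 3x - 134.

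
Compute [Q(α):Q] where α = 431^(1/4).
[Q(α):Q] = 4

α is a root of x^4 - 431. By Eisenstein's criterion at the prime p = 431 (which divides the constant term 431 but p^2 = 185761 does not, since 431 is squarefree), x^4 - 431 is irreducible over Q. Hence [Q(α):Q] = 4.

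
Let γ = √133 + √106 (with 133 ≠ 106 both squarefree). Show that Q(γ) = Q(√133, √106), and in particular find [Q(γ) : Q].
[Q(γ) : Q] = 4 (equivalently, Q(γ) = Q(√133, √106))

Obviously Q(γ) ⊆ Q(√133, √106), and [Q(√133, √106):Q] = 4 (since 133, 106 are distinct squarefree integers > 1 with 14098 not a perfect square). To show equality we compute the minimal polynomial of γ. From γ = √133 + √106: γ^2 = 133 + 2√(14098) + 106 = 239 + 2√(14098), so γ^2 - 239 = 2√(14098); squaring, (γ^2 - 239)^2 = 4·14098, i.e. γ^4 - 478γ^2 + 57121 - 56392 = 0, i.e. γ^4 - 478γ^2 + 729 = 0. So γ is a root of x^4 - 478x^2 + 729. This polynomial is irreducible over Q: it has no rational root (each ±√133 ± √106 is irrational), and any factorization into two quadratics over Q would force √(14098) ∈ Q (pairing opposite roots) or √133, √106 ∈ Q (other pairings), all impossible. Hence [Q(γ):Q] = 4 = [Q(√133, √106):Q], so Q(γ) = Q(√133, √106).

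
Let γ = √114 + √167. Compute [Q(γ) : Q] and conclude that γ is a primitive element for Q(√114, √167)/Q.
[Q(γ) : Q] = 4 (equivalently, Q(γ) = Q(√114, √167))

Obviously Q(γ) ⊆ Q(√114, √167), and [Q(√114, √167):Q] = 4 (since 114, 167 are distinct squarefree integers > 1 with 19038 not a perfect square). To show equality we compute the minimal polynomial of γ. From γ = √114 + √167: γ^2 = 114 + 2√(19038) + 167 = 281 + 2√(19038), so γ^2 - 281 = 2√(19038); squaring, (γ^2 - 281)^2 = 4·19038, i.e. γ^4 - 562γ^2 + 78961 - 76152 = 0, i.e. γ^4 - 562γ^2 + 2809 = 0. So γ is a root of x^4 - 562x^2 + 2809. This polynomial is irreducible over Q: it has no rational root (each ±√114 ± √167 is irrational), and any factorization into two quadratics over Q would force √(19038) ∈ Q (pairing opposite roots) or √114, √167 ∈ Q (other pairings), all impossible. Hence [Q(γ):Q] = 4 = [Q(√114, √167):Q], so Q(γ) = Q(√114, √167).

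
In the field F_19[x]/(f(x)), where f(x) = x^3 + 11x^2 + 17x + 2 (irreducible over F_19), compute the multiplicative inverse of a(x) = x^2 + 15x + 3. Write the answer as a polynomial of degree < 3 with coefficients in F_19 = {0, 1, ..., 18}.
a(x)^(-1) ≡ 17x^2 + 2x + 9 (mod f(x))

Since f is irreducible over F_19, F_19[x]/(f) is a field and a(x) ≠ 0 has an inverse. Apply the extended Euclidean algorithm to f(x) and a(x) in F_19[x]: f(x) = (x + 15)·a(x) + (17x + 14);  a(x) = (9x + 8)·(17x + 14) + (5). The last nonzero remainder is the constant 5 = gcd(f, a) in F_19. Back-substituting through the division chain expresses 5 = s(x)·a(x) + t(x)·f(x) with s(x) ≡ 9x^2 + 10x + 7 (mod f), so (9x^2 + 10x + 7)·a(x) ≡ 5 (mod f). Multiplying by 5^(-1) ≡ 4 in F_19 gives a(x)^(-1) ≡ 4·(9x^2 + 10x + 7) ≡ 17x^2 + 2x + 9 (mod f). Check: (x^2 + 15x + 3)·(17x^2 + 2x + 9) = 17x^4 + 10x^3 + 14x^2 + 8x + 8 ≡ 1 (mod x^3 + 11x^2 + 17x + 2).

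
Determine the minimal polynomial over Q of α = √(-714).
m_α(x) = x^2 + 714

α satisfies α^2 + 714 = 0, so x^2 + 714 annihilates α. Since d = -714 is squarefree and ≠ 1, it is not a perfect square in Q, so x^2 + 714 has no rational root and is therefore irreducible over Q (a degree-2 polynomial over a field is irreducible iff it has no root). Hence m_α(x) = x^2 + 714.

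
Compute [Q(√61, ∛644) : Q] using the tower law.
[Q(√61, ∛644) : Q] = 6

Let L = Q(√61, ∛644). Since Q(√61) ⊂ L and [Q(√61):Q] = 2, the tower law gives 2 | [L:Q]. Likewise Q(∛644) ⊂ L with [Q(∛644):Q] = 3 (because 644 is not a perfect cube), so 3 | [L:Q]. As gcd(2,3) = 1, [L:Q] is divisible by 6. Conversely L is generated over Q by √61 and ∛644, so [L:Q] ≤ 2·3 = 6. Therefore [Q(√61, ∛644) : Q] = 6.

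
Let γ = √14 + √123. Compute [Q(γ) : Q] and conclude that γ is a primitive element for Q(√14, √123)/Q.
[Q(γ) : Q] = 4 (equivalently, Q(γ) = Q(√14, √123))

Obviously Q(γ) ⊆ Q(√14, √123), and [Q(√14, √123):Q] = 4 (since 14, 123 are distinct squarefree integers > 1 with 1722 not a perfect square). To show equality we compute the minimal polynomial of γ. From γ = √14 + √123: γ^2 = 14 + 2√(1722) + 123 = 137 + 2√(1722), so γ^2 - 137 = 2√(1722); squaring, (γ^2 - 137)^2 = 4·1722, i.e. γ^4 - 274γ^2 + 18769 - 6888 = 0, i.e. γ^4 - 274γ^2 + 11881 = 0. So γ is a root of x^4 - 274x^2 + 11881. This polynomial is irreducible over Q: it has no rational root (each ±√14 ± √123 is irrational), and any factorization into two quadratics over Q would force √(1722) ∈ Q (pairing opposite roots) or √14, √123 ∈ Q (other pairings), all impossible. Hence [Q(γ):Q] = 4 = [Q(√14, √123):Q], so Q(γ) = Q(√14, √123).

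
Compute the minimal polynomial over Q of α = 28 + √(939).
m_α(x) = x^2 - 56x - 155

From α - 28 = √(939), squaring gives (α - 28)^2 = 939, i.e. α^2 - 56α + 784 = 939, so α^2 - 56α - 155 = 0. The discriminant of x^2 - 56x - 155 is (-56)^2 - 4·(-155) = 3136 + 620 = 3756, and 4·(939) is not a perfect square in Q since 939 is squarefree and ≠ 1. Hence x^2 - 56x - 155 is irreducible over Q and is the minimal polynomial of α.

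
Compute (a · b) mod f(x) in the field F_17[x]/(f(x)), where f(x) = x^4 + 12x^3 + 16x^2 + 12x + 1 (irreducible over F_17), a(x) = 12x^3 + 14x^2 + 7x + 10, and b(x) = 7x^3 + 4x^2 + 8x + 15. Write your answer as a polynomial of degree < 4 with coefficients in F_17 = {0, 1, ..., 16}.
a · b ≡ 2x^3 + 13x^2 + 13x + 10 (mod f(x))

Multiply in F_17[x]: a(x)·b(x) = (12x^3 + 14x^2 + 7x + 10)·(7x^3 + 4x^2 + 8x + 15) = 16x^6 + 10x^5 + 14x^4 + 16x^3 + 15x + 14. This has degree ≥ 4, so divide by f(x) over F_17: 16x^6 + 10x^5 + 14x^4 + 16x^3 + 15x + 14 = (16x^2 + 5x + 4)·(x^4 + 12x^3 + 16x^2 + 12x + 1) + (2x^3 + 13x^2 + 13x + 10). Hence a·b ≡ 2x^3 + 13x^2 + 13x + 10 (mod f). (F_17[x]/(f) is a field with 17^4 = 83521 elements since f is irreducible of degree 4.)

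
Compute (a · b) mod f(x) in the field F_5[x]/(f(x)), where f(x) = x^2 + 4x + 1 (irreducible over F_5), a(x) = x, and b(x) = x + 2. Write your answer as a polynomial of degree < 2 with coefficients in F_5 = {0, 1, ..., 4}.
a · b ≡ 3x + 4 (mod f(x))

Multiply in F_5[x]: a(x)·b(x) = (x)·(x + 2) = x^2 + 2x. This has degree ≥ 2, so divide by f(x) over F_5: x^2 + 2x = (1)·(x^2 + 4x + 1) + (3x + 4). Hence a·b ≡ 3x + 4 (mod f). (F_5[x]/(f) is a field with 5^2 = 25 elements since f is irreducible of degree 2.)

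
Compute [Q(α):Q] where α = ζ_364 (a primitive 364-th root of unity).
[Q(α):Q] = 144

The minimal polynomial of ζ_364 over Q is the 364-th cyclotomic polynomial Φ_364(x), which is irreducible over Q and has degree φ(364) = 144. Hence [Q(α):Q] = φ(364) = 144.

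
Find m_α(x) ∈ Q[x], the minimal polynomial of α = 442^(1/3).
m_α(x) = x^3 - 442

α satisfies α^3 = 442, so x^3 - 442 annihilates α. By the rational root test, a rational root p/q (in lowest terms) of x^3 - 442 would satisfy p^3 = 442 q^3, forcing q = 1 and p^3 = 442; but 442 is not a perfect cube, contradiction. A monic cubic over Q with no rational root is irreducible (any nontrivial factorization would include a linear factor). Hence x^3 - 442 is the minimal polynomial of α, and in particular [Q(α):Q] = 3.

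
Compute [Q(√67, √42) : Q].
[Q(√67, √42) : Q] = 4

[Q(√67):Q] = 2 (min poly x^2 - 67, irreducible since 67 is squarefree > 1). For the top step, suppose √42 ∈ Q(√67), say √42 = c + d√67 with c, d ∈ Q. Squaring: 42 = c^2 + 67d^2 + 2cd√67. Since √67 ∉ Q this forces 2cd = 0. If d = 0 then √42 = c ∈ Q, contradicting 42 squarefree > 1. If c = 0 then 42 = 67d^2, so 67·42 = (67d)^2 is a perfect square in Q — but 67·42 = 2814 is not a perfect square (since 67 and 42 are distinct squarefree integers). Contradiction. Hence √42 ∉ Q(√67), so x^2 - 42 stays irreducible over Q(√67) and [Q(√67, √42) : Q(√67)] = 2. By the tower law, [Q(√67, √42) : Q] = 2 · 2 = 4.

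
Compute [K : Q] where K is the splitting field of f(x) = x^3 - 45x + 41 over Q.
[K : Q] = 6

By the rational root test, any rational root of the monic integer polynomial f(x) = x^3 - 45x + 41 must be an integer dividing the constant term 41, i.e. one of ±{1, 41}. Evaluating: f(1) = -3, f(-1) = 85, f(41) = 67117, f(-41) = -67035; none is 0, so f has no rational root and is therefore irreducible over Q (a cubic with no linear factor over a field is irreducible). For an irreducible cubic, the Galois group is A_3 or S_3 according as the discriminant disc(f) = -4a^3 - 27b^2 = -4·(-45)^3 - 27·(41)^2 = 319113 is or is not a square in Q. Here disc(f) = 319113 is not a perfect square in Q, so the Galois group of f over Q is not contained in A_3 and must be all of S_3. The splitting field has degree |S_3| = 6 over Q, so [K : Q] = 6.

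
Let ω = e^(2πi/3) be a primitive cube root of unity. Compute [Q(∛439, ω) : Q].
[Q(∛439, ω) : Q] = 6

[Q(∛439):Q] = 3 (min poly x^3 - 439, irreducible since 439 is not a perfect cube). [Q(ω):Q] = 2 (min poly x^2 + x + 1). Since Q(∛439) ⊂ R and ω ∉ R, we have ω ∉ Q(∛439), so x^2 + x + 1 remains irreducible over Q(∛439) and [Q(∛439, ω) : Q(∛439)] = 2. By the tower law, [Q(∛439, ω) : Q] = 3 · 2 = 6. (In fact Q(∛439, ω) is the splitting field of x^3 - 439 over Q.)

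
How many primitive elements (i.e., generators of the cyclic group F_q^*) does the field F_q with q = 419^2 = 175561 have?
There are φ(175560) = 34560 primitive elements

F_q^* is cyclic of order q - 1 = 175560. A cyclic group of order m has exactly φ(m) generators. Here m = 175560 = 2^3 · 3 · 5 · 7 · 11 · 19, so the number of primitive elements is φ(175560) = 34560.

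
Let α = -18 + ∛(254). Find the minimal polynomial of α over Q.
m_α(x) = x^3 + 54x^2 + 972x + 5578

Set β = α + 18 = ∛(254), so β^3 = 254. Then (α + 18)^3 - 254 = 0, i.e. α is a root of g(x) = (x + 18)^3 - 254 = x^3 + 54x^2 + 972x + 5578. Since g(x) = h(x + 18) where h(x) = x^3 - 254, and h is irreducible over Q (because 254 is not a perfect cube, so h has no rational root, and a monic cubic with no rational root is irreducible), g is also irreducible (irreducibility is preserved under the substitution x → x + 18). Hence m_α(x) = x^3 + 54x^2 + 972x + 5578.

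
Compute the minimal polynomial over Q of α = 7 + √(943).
m_α(x) = x^2 - 14x - 894

From α - 7 = √(943), squaring gives (α - 7)^2 = 943, i.e. α^2 - 14α + 49 = 943, so α^2 - 14α - 894 = 0. The discriminant of x^2 - 14x - 894 is (-14)^2 - 4·(-894) = 196 + 3576 = 3772, and 4·(943) is not a perfect square in Q since 943 is squarefree and ≠ 1. Hence x^2 - 14x - 894 is irreducible over Q and is the minimal polynomial of α.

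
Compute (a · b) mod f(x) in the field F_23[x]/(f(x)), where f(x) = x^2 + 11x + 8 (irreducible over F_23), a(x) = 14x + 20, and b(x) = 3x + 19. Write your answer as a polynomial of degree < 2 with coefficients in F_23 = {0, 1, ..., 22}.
a · b ≡ 2x + 21 (mod f(x))

Multiply in F_23[x]: a(x)·b(x) = (14x + 20)·(3x + 19) = 19x^2 + 4x + 12. This has degree ≥ 2, so divide by f(x) over F_23: 19x^2 + 4x + 12 = (19)·(x^2 + 11x + 8) + (2x + 21). Hence a·b ≡ 2x + 21 (mod f). (F_23[x]/(f) is a field with 23^2 = 529 elements since f is irreducible of degree 2.)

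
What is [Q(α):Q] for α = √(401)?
[Q(α):Q] = 2

[Q(α):Q] equals the degree of the minimal polynomial of α. Here α^2 = 401 and x^2 - 401 is irreducible (d = 401 is squarefree, ≠ 1, hence not a square), so deg(m_α) = 2. Thus [Q(α):Q] = 2.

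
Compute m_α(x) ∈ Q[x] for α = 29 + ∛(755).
m_α(x) = x^3 - 87x^2 + 2523x - 25144

Set β = α - 29 = ∛(755), so β^3 = 755. Then (α - 29)^3 - 755 = 0, i.e. α is a root of g(x) = (x - 29)^3 - 755 = x^3 - 87x^2 + 2523x - 25144. Since g(x) = h(x - 29) where h(x) = x^3 - 755, and h is irreducible over Q (because 755 is not a perfect cube, so h has no rational root, and a monic cubic with no rational root is irreducible), g is also irreducible (irreducibility is preserved under the substitution x → x - 29). Hence m_α(x) = x^3 - 87x^2 + 2523x - 25144.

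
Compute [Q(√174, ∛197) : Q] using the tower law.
[Q(√174, ∛197) : Q] = 6

Let L = Q(√174, ∛197). Since Q(√174) ⊂ L and [Q(√174):Q] = 2, the tower law gives 2 | [L:Q]. Likewise Q(∛197) ⊂ L with [Q(∛197):Q] = 3 (because 197 is not a perfect cube), so 3 | [L:Q]. As gcd(2,3) = 1, [L:Q] is divisible by 6. Conversely L is generated over Q by √174 and ∛197, so [L:Q] ≤ 2·3 = 6. Therefore [Q(√174, ∛197) : Q] = 6.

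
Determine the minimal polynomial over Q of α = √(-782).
m_α(x) = x^2 + 782

α satisfies α^2 + 782 = 0, so x^2 + 782 annihilates α. Since d = -782 is squarefree and ≠ 1, it is not a perfect square in Q, so x^2 + 782 has no rational root and is therefore irreducible over Q (a degree-2 polynomial over a field is irreducible iff it has no root). Hence m_α(x) = x^2 + 782.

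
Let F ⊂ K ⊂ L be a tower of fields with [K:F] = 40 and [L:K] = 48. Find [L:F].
[L:F] = 1920

The tower law says that for any tower of field extensions F ⊂ K ⊂ L with finite degrees, [L:F] = [L:K] · [K:F]. Here this gives [L:F] = 48 · 40 = 1920.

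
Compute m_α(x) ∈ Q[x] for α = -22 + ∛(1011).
m_α(x) = x^3 + 66x^2 + 1452x + 9637

Set β = α + 22 = ∛(1011), so β^3 = 1011. Then (α + 22)^3 - 1011 = 0, i.e. α is a root of g(x) = (x + 22)^3 - 1011 = x^3 + 66x^2 + 1452x + 9637. Since g(x) = h(x + 22) where h(x) = x^3 - 1011, and h is irreducible over Q (because 1011 is not a perfect cube, so h has no rational root, and a monic cubic with no rational root is irreducible), g is also irreducible (irreducibility is preserved under the substitution x → x + 22). Hence m_α(x) = x^3 + 66x^2 + 1452x + 9637.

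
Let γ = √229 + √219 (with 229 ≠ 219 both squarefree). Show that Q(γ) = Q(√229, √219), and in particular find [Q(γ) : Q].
[Q(γ) : Q] = 4 (equivalently, Q(γ) = Q(√229, √219))

Obviously Q(γ) ⊆ Q(√229, √219), and [Q(√229, √219):Q] = 4 (since 229, 219 are distinct squarefree integers > 1 with 50151 not a perfect square). To show equality we compute the minimal polynomial of γ. From γ = √229 + √219: γ^2 = 229 + 2√(50151) + 219 = 448 + 2√(50151), so γ^2 - 448 = 2√(50151); squaring, (γ^2 - 448)^2 = 4·50151, i.e. γ^4 - 896γ^2 + 200704 - 200604 = 0, i.e. γ^4 - 896γ^2 + 100 = 0. So γ is a root of x^4 - 896x^2 + 100. This polynomial is irreducible over Q: it has no rational root (each ±√229 ± √219 is irrational), and any factorization into two quadratics over Q would force √(50151) ∈ Q (pairing opposite roots) or √229, √219 ∈ Q (other pairings), all impossible. Hence [Q(γ):Q] = 4 = [Q(√229, √219):Q], so Q(γ) = Q(√229, √219).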